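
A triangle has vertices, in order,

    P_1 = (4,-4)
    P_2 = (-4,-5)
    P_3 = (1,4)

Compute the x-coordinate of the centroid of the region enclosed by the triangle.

Apply the surveyor's formula. First the cross-terms c_i = x_i·y_{i+1} − x_{i+1}·y_i:
  -36, -11, -20  ⇒  2A = -67, A = -33.5.
Then Σ (x_i + x_{i+1})·c_i = -67, so x̄ = -67 / (6·(-33.5)) = 1/3.

1/3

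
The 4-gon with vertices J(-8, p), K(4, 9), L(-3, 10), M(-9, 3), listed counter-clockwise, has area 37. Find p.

2

The doubled signed area Σ (x_i y_{i+1} − x_{i+1} y_i) is linear in p.
With p=0 it equals 100; the coefficient of p is -13 (from the two edges through J).
So -13·p + 100 = 2·37 = 74 ⇒ p = 2.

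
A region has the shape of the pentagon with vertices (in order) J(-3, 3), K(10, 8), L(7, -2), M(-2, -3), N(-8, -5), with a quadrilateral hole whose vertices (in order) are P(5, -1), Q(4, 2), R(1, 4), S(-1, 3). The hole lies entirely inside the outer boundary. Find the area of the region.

93.5

Outer boundary:
Apply Gauss's area formula: 2A = Σ (x_i·y_{i+1} − x_{i+1}·y_i), indices taken mod 5.
J→K: (-3)(8) − (10)(3) = -54
K→L: (10)(-2) − (7)(8) = -76
L→M: (7)(-3) − (-2)(-2) = -25
M→N: (-2)(-5) − (-8)(-3) = -14
N→J: (-8)(3) − (-3)(-5) = -39
Σ = -208
Area = |Σ|/2 = 104.
Hole:
Apply the surveyor's formula: 2A = Σ (x_i·y_{i+1} − x_{i+1}·y_i), indices taken mod 4.
Σ = (14) + (14) + (7) + (-14) = 21
Area = |Σ|/2 = 10.5.
Net area = 104 − 10.5 = 93.5.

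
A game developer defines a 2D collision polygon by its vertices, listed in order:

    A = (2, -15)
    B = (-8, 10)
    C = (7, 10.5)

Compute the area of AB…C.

A→B: (2)(10) − (-8)(-15) = -100
B→C: (-8)(10.5) − (7)(10) = -154
C→A: (7)(-15) − (2)(10.5) = -126
Σ = -380
Area = |Σ|/2 = 190.

190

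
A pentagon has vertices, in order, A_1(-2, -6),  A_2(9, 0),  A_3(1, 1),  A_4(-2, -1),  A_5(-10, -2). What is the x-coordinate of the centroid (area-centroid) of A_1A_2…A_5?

Apply Gauss's area formula. First the cross-terms c_i = x_i·y_{i+1} − x_{i+1}·y_i:
  54, 9, 1, -6, 56  ⇒  2A = 114, A = 57.
Then Σ (x_i + x_{i+1})·c_i = -133, so x̄ = -133 / (6·57) = -7/18.

-7/18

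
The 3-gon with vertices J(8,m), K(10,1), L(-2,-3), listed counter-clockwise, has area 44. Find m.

-7

Write out the shoelace sum; only the two edges meeting at J involve m:
2·Area = [((-2)·m − 8·(-3)) + (8·1 − 10·m)] + -28
       = -12·m + 4 = 88
⇒ m = -7.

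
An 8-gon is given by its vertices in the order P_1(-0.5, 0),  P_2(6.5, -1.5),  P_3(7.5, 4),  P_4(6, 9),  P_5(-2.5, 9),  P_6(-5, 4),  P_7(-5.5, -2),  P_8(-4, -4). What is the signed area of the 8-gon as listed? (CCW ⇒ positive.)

Apply Gauss's area formula: 2A = Σ (x_i·y_{i+1} − x_{i+1}·y_i), indices taken mod 8.
Cross-terms: 0.75, 37.25, 43.5, 76.5, 35, 32, 14, -2  ⇒  Σ = 237
Signed area = Σ/2 = 118.5 (positive ⇒ counter-clockwise traversal).

118.5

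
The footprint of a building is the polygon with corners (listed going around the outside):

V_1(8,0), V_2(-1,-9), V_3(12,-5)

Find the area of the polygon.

40.5

Apply the surveyor's formula: 2A = Σ (x_i·y_{i+1} − x_{i+1}·y_i), indices taken mod 3.
Cross-terms: -72, 113, 40  ⇒  Σ = 81
Area = |Σ|/2 = 40.5.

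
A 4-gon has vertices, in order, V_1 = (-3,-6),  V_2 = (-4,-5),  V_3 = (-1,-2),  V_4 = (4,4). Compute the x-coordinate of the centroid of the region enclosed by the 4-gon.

Apply the shoelace formula. First the cross-terms c_i = x_i·y_{i+1} − x_{i+1}·y_i:
  -9, 3, 4, -12  ⇒  2A = -14, A = -7.
Then Σ (x_i + x_{i+1})·c_i = 48, so x̄ = 48 / (6·(-7)) = -8/7.

-8/7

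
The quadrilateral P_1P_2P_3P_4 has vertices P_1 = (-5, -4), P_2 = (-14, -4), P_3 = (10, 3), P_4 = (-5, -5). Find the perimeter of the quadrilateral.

52

|P_1P_2| = √((-9)² + (0)²) = √81 = 9
|P_2P_3| = √((24)² + (7)²) = √625 = 25
|P_3P_4| = √((-15)² + (-8)²) = √289 = 17
|P_4P_1| = √((0)² + (1)²) = √1 = 1
Perimeter = 9 + 25 + 17 + 1 = 52.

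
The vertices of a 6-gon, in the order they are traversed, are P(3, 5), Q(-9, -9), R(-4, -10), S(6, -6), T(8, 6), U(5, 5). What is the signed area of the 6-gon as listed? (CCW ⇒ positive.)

Apply the shoelace formula: 2A = Σ (x_i·y_{i+1} − x_{i+1}·y_i), indices taken mod 6.
Σ = (18) + (54) + (84) + (84) + (10) + (10) = 260
Signed area = Σ/2 = 130 (positive ⇒ counter-clockwise traversal).

130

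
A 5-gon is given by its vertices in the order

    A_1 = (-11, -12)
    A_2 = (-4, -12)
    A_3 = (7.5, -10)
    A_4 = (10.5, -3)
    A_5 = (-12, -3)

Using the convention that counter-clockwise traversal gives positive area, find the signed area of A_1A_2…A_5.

170

Apply Gauss's area formula: 2A = Σ (x_i·y_{i+1} − x_{i+1}·y_i), indices taken mod 5.
Σ = (84) + (130) + (82.5) + (-67.5) + (111) = 340
Signed area = Σ/2 = 170 (positive ⇒ counter-clockwise traversal).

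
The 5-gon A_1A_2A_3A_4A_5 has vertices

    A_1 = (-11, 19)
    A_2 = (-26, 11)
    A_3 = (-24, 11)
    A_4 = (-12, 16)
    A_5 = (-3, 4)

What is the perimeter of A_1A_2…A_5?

|A_1A_2| = √((-15)² + (-8)²) = √289 = 17
|A_2A_3| = √((2)² + (0)²) = √4 = 2
|A_3A_4| = √((12)² + (5)²) = √169 = 13
|A_4A_5| = √((9)² + (-12)²) = √225 = 15
|A_5A_1| = √((-8)² + (15)²) = √289 = 17
Perimeter = 17 + 2 + 13 + 15 + 17 = 64.

64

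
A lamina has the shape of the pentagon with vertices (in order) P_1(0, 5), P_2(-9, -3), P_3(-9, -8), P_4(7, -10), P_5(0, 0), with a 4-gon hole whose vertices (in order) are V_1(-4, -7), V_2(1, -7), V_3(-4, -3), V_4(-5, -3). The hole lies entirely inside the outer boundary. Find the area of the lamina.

Outer boundary:
Apply Gauss's area formula: 2A = Σ (x_i·y_{i+1} − x_{i+1}·y_i), indices taken mod 5.
P_1→P_2: (0)(-3) − (-9)(5) = 45
P_2→P_3: (-9)(-8) − (-9)(-3) = 45
P_3→P_4: (-9)(-10) − (7)(-8) = 146
P_4→P_5: (7)(0) − (0)(-10) = 0
P_5→P_1: (0)(5) − (0)(0) = 0
Σ = 236
Area = |Σ|/2 = 118.
Hole:
Apply Gauss's area formula: 2A = Σ (x_i·y_{i+1} − x_{i+1}·y_i), indices taken mod 4.
Σ = (35) + (-31) + (-3) + (23) = 24
Area = |Σ|/2 = 12.
Net area = 118 − 12 = 106.

106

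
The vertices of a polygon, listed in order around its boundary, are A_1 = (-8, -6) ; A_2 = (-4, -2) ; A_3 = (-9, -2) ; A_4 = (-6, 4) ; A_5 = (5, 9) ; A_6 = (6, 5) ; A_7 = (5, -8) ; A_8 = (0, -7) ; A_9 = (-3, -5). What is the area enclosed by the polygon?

160

Apply the shoelace (surveyor's) formula: 2A = Σ (x_i·y_{i+1} − x_{i+1}·y_i), indices taken mod 9.
Σ = (-8) + (-10) + (-48) + (-74) + (-29) + (-73) + (-35) + (-21) + (-22) = -320
Area = |Σ|/2 = 160.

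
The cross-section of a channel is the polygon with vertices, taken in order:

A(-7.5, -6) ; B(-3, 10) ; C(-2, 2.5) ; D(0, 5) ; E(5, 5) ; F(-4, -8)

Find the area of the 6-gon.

85.75

Σ = (-93) + (12.5) + (-10) + (-25) + (-20) + (-36) = -171.5
Area = |Σ|/2 = 85.75.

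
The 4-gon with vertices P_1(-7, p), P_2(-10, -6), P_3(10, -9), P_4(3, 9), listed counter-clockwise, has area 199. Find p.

2

Write out the shoelace sum; only the two edges meeting at P_1 involve p:
2·Area = [(3·p − (-7)·9) + ((-7)·(-6) − (-10)·p)] + 267
       = 13·p + 372 = 398
⇒ p = 2.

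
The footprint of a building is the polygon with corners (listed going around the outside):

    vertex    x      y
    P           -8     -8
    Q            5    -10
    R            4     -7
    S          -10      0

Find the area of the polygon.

67.5

Cross-terms: 120, 5, -70, 80  ⇒  Σ = 135
Area = |Σ|/2 = 67.5.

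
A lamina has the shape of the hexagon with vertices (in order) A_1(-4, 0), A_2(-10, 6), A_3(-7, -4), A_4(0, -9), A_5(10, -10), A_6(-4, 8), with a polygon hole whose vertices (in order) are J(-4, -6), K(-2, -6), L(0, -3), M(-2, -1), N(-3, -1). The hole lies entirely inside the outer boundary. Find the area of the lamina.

Outer boundary:
Apply the surveyor's formula: 2A = Σ (x_i·y_{i+1} − x_{i+1}·y_i), indices taken mod 6.
Σ = (-24) + (82) + (63) + (90) + (40) + (32) = 283
Area = |Σ|/2 = 141.5.
Hole:
Σ = (12) + (6) + (-6) + (-1) + (14) = 25
Area = |Σ|/2 = 12.5.
Net area = 141.5 − 12.5 = 129.

129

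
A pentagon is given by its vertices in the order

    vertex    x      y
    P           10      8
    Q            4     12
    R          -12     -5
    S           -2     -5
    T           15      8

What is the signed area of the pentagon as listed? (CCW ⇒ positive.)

Apply the surveyor's formula: 2A = Σ (x_i·y_{i+1} − x_{i+1}·y_i), indices taken mod 5.
Cross-terms: 88, 124, 50, 59, 40  ⇒  Σ = 361
Signed area = Σ/2 = 180.5 (positive ⇒ counter-clockwise traversal).

180.5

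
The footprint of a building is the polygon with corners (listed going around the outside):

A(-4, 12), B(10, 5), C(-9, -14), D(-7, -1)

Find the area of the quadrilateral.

206

Σ = (-140) + (-95) + (-89) + (-88) = -412
Area = |Σ|/2 = 206.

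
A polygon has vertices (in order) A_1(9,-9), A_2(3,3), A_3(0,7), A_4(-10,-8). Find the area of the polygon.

Apply Gauss's area formula: 2A = Σ (x_i·y_{i+1} − x_{i+1}·y_i), indices taken mod 4.
Cross-terms: 54, 21, 70, 162  ⇒  Σ = 307
Area = |Σ|/2 = 153.5.

153.5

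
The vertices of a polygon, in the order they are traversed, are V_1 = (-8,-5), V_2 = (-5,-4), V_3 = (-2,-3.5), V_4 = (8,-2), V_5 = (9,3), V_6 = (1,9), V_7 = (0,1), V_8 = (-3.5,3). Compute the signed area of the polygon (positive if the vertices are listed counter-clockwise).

107.25

Apply the shoelace formula: 2A = Σ (x_i·y_{i+1} − x_{i+1}·y_i), indices taken mod 8.
Σ = (7) + (9.5) + (32) + (42) + (78) + (1) + (3.5) + (41.5) = 214.5
Signed area = Σ/2 = 107.25 (positive ⇒ counter-clockwise traversal).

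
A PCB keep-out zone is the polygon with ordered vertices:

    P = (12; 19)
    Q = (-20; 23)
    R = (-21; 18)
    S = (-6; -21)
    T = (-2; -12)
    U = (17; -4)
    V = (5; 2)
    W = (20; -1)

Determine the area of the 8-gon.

985.5

Apply the shoelace (surveyor's) formula: 2A = Σ (x_i·y_{i+1} − x_{i+1}·y_i), indices taken mod 8.
Σ = (656) + (123) + (549) + (30) + (212) + (54) + (-45) + (392) = 1971
Area = |Σ|/2 = 985.5.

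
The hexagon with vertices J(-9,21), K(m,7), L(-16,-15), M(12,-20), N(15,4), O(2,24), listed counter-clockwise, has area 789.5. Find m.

-2

The doubled signed area Σ (x_i y_{i+1} − x_{i+1} y_i) is linear in m.
With m=0 it equals 1507; the coefficient of m is -36 (from the two edges through K).
So -36·m + 1507 = 2·789.5 = 1579 ⇒ m = -2.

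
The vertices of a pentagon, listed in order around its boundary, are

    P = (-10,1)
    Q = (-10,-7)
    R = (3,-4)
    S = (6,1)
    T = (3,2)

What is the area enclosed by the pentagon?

Apply the surveyor's formula: 2A = Σ (x_i·y_{i+1} − x_{i+1}·y_i), indices taken mod 5.
P→Q: (-10)(-7) − (-10)(1) = 80
Q→R: (-10)(-4) − (3)(-7) = 61
R→S: (3)(1) − (6)(-4) = 27
S→T: (6)(2) − (3)(1) = 9
T→P: (3)(1) − (-10)(2) = 23
Σ = 200
Area = |Σ|/2 = 100.

100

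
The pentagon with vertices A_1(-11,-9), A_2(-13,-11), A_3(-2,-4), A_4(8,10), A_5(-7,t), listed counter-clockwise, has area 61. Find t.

Write out the shoelace sum; only the two edges meeting at A_5 involve t:
2·Area = [(8·t − (-7)·10) + ((-7)·(-9) − (-11)·t)] + 46
       = 19·t + 179 = 122
⇒ t = -3.

-3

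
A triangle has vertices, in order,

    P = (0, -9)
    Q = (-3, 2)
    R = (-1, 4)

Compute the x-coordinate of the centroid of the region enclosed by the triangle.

-4/3

Apply Gauss's area formula. First the cross-terms c_i = x_i·y_{i+1} − x_{i+1}·y_i:
  -27, -10, 9  ⇒  2A = -28, A = -14.
Then Σ (x_i + x_{i+1})·c_i = 112, so x̄ = 112 / (6·(-14)) = -4/3.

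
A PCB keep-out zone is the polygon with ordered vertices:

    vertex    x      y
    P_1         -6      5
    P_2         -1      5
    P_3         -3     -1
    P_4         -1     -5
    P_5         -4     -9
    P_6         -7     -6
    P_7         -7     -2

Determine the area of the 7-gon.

Apply the shoelace formula: 2A = Σ (x_i·y_{i+1} − x_{i+1}·y_i), indices taken mod 7.
P_1→P_2: (-6)(5) − (-1)(5) = -25
P_2→P_3: (-1)(-1) − (-3)(5) = 16
P_3→P_4: (-3)(-5) − (-1)(-1) = 14
P_4→P_5: (-1)(-9) − (-4)(-5) = -11
P_5→P_6: (-4)(-6) − (-7)(-9) = -39
P_6→P_7: (-7)(-2) − (-7)(-6) = -28
P_7→P_1: (-7)(5) − (-6)(-2) = -47
Σ = -120
Area = |Σ|/2 = 60.

60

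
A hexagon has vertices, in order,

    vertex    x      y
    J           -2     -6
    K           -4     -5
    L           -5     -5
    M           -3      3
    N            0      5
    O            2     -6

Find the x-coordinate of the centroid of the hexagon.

Apply the surveyor's formula. First the cross-terms c_i = x_i·y_{i+1} − x_{i+1}·y_i:
  -14, -5, -30, -15, -10, -24  ⇒  2A = -98, A = -49.
Then Σ (x_i + x_{i+1})·c_i = 394, so x̄ = 394 / (6·(-49)) = -197/147.

-197/147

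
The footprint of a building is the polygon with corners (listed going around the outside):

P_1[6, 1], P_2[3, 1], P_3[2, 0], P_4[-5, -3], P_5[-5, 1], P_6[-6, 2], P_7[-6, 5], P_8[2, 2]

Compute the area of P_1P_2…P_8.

39.5

Σ = (3) + (-2) + (-6) + (-20) + (-4) + (-18) + (-22) + (-10) = -79
Area = |Σ|/2 = 39.5.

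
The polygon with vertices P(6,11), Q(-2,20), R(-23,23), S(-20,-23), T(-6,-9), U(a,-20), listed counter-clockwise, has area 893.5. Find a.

Write out the shoelace sum; only the two edges meeting at U involve a:
2·Area = [((-6)·(-20) − a·(-9)) + (a·11 − 6·(-20))] + 1587
       = 20·a + 1827 = 1787
⇒ a = -2.

-2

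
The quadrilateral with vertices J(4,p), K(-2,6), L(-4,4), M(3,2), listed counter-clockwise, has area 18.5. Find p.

The doubled signed area Σ (x_i y_{i+1} − x_{i+1} y_i) is linear in p.
With p=0 it equals 12; the coefficient of p is 5 (from the two edges through J).
So 5·p + 12 = 2·18.5 = 37 ⇒ p = 5.

5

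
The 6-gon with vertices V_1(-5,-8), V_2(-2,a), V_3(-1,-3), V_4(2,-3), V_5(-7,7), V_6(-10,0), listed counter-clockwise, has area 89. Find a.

Write out the shoelace sum; only the two edges meeting at V_2 involve a:
2·Area = [((-5)·a − (-2)·(-8)) + ((-2)·(-3) − (-1)·a)] + 152
       = -4·a + 142 = 178
⇒ a = -9.

-9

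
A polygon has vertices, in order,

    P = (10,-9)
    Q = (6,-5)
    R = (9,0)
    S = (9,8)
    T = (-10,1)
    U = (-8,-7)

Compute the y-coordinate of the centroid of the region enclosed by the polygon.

Apply Gauss's area formula. First the cross-terms c_i = x_i·y_{i+1} − x_{i+1}·y_i:
  4, 45, 72, 89, 78, 142  ⇒  2A = 430, A = 215.
Then Σ (y_i + y_{i+1})·c_i = -1644, so ȳ = -1644 / (6·215) = -274/215.

-274/215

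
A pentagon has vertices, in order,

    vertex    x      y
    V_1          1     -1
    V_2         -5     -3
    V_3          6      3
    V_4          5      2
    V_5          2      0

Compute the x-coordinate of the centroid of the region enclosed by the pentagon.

16/21

Apply the shoelace (surveyor's) formula. First the cross-terms c_i = x_i·y_{i+1} − x_{i+1}·y_i:
  -8, 3, -3, -4, -2  ⇒  2A = -14, A = -7.
Then Σ (x_i + x_{i+1})·c_i = -32, so x̄ = -32 / (6·(-7)) = 16/21.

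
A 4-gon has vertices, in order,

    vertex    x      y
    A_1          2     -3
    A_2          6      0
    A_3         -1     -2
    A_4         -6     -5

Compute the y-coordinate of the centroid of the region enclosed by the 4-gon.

-205/81

Apply Gauss's area formula. First the cross-terms c_i = x_i·y_{i+1} − x_{i+1}·y_i:
  18, -12, -7, 28  ⇒  2A = 27, A = 13.5.
Then Σ (y_i + y_{i+1})·c_i = -205, so ȳ = -205 / (6·13.5) = -205/81.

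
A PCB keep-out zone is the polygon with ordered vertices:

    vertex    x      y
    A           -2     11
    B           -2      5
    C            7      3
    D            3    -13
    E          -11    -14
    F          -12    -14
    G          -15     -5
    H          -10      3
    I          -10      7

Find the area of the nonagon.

Σ = (12) + (-41) + (-100) + (-185) + (-14) + (-150) + (-95) + (-40) + (-96) = -709
Area = |Σ|/2 = 354.5.

354.5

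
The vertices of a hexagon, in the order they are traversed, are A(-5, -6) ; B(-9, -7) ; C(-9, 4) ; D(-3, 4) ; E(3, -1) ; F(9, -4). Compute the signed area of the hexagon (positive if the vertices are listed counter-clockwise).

-114

Apply the shoelace formula: 2A = Σ (x_i·y_{i+1} − x_{i+1}·y_i), indices taken mod 6.
A→B: (-5)(-7) − (-9)(-6) = -19
B→C: (-9)(4) − (-9)(-7) = -99
C→D: (-9)(4) − (-3)(4) = -24
D→E: (-3)(-1) − (3)(4) = -9
E→F: (3)(-4) − (9)(-1) = -3
F→A: (9)(-6) − (-5)(-4) = -74
Σ = -228
Signed area = Σ/2 = -114 (negative ⇒ clockwise traversal).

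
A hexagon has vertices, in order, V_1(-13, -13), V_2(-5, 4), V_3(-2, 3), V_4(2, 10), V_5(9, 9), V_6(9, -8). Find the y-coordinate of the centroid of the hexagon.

-631/298

Apply the shoelace (surveyor's) formula. First the cross-terms c_i = x_i·y_{i+1} − x_{i+1}·y_i:
  -117, -7, -26, -72, -153, -221  ⇒  2A = -596, A = -298.
Then Σ (y_i + y_{i+1})·c_i = 3786, so ȳ = 3786 / (6·(-298)) = -631/298.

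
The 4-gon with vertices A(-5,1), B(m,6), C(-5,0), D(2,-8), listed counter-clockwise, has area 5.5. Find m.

The doubled signed area Σ (x_i y_{i+1} − x_{i+1} y_i) is linear in m.
With m=0 it equals 2; the coefficient of m is -1 (from the two edges through B).
So -1·m + 2 = 2·5.5 = 11 ⇒ m = -9.

-9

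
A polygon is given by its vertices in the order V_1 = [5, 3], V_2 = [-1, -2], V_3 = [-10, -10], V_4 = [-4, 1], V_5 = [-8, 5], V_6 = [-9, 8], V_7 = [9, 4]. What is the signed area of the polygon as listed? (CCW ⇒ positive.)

Σ = (-7) + (-10) + (-50) + (-12) + (-19) + (-108) + (7) = -199
Signed area = Σ/2 = -99.5 (negative ⇒ clockwise traversal).

-99.5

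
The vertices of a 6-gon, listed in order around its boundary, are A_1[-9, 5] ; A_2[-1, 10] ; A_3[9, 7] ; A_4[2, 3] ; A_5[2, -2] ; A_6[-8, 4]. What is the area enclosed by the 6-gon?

Apply the shoelace formula: 2A = Σ (x_i·y_{i+1} − x_{i+1}·y_i), indices taken mod 6.
A_1→A_2: (-9)(10) − (-1)(5) = -85
A_2→A_3: (-1)(7) − (9)(10) = -97
A_3→A_4: (9)(3) − (2)(7) = 13
A_4→A_5: (2)(-2) − (2)(3) = -10
A_5→A_6: (2)(4) − (-8)(-2) = -8
A_6→A_1: (-8)(5) − (-9)(4) = -4
Σ = -191
Area = |Σ|/2 = 95.5.

95.5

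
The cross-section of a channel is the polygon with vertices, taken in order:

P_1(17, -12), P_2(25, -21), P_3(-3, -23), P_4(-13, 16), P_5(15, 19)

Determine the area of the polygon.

Apply the shoelace (surveyor's) formula: 2A = Σ (x_i·y_{i+1} − x_{i+1}·y_i), indices taken mod 5.
Cross-terms: -57, -638, -347, -487, -503  ⇒  Σ = -2032
Area = |Σ|/2 = 1016.

1016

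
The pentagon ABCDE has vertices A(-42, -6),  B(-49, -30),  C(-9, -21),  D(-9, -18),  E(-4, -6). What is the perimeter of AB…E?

|AB| = √((-7)² + (-24)²) = √625 = 25
|BC| = √((40)² + (9)²) = √1681 = 41
|CD| = √((0)² + (3)²) = √9 = 3
|DE| = √((5)² + (12)²) = √169 = 13
|EA| = √((-38)² + (0)²) = √1444 = 38
Perimeter = 25 + 41 + 3 + 13 + 38 = 120.

120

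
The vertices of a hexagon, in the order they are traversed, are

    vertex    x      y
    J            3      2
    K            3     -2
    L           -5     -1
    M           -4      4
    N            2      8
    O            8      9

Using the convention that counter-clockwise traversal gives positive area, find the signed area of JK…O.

-73

Apply the shoelace (surveyor's) formula: 2A = Σ (x_i·y_{i+1} − x_{i+1}·y_i), indices taken mod 6.
Σ = (-12) + (-13) + (-24) + (-40) + (-46) + (-11) = -146
Signed area = Σ/2 = -73 (negative ⇒ clockwise traversal).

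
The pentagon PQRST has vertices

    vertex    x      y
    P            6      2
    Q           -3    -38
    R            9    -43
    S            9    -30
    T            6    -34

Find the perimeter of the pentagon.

|PQ| = √((-9)² + (-40)²) = √1681 = 41
|QR| = √((12)² + (-5)²) = √169 = 13
|RS| = √((0)² + (13)²) = √169 = 13
|ST| = √((-3)² + (-4)²) = √25 = 5
|TP| = √((0)² + (36)²) = √1296 = 36
Perimeter = 41 + 13 + 13 + 5 + 36 = 108.

108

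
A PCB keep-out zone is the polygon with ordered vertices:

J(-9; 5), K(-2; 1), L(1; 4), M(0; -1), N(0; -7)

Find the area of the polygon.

36

Σ = (1) + (-9) + (-1) + (0) + (-63) = -72
Area = |Σ|/2 = 36.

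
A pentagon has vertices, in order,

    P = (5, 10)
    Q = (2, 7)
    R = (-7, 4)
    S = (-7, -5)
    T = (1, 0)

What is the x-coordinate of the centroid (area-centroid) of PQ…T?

Apply the surveyor's formula. First the cross-terms c_i = x_i·y_{i+1} − x_{i+1}·y_i:
  15, 57, 63, 5, 10  ⇒  2A = 150, A = 75.
Then Σ (x_i + x_{i+1})·c_i = -1032, so x̄ = -1032 / (6·75) = -172/75.

-172/75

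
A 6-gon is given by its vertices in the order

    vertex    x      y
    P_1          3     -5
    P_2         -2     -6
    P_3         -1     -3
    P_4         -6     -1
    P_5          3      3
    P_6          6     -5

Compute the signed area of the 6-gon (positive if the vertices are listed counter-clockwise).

Apply the shoelace formula: 2A = Σ (x_i·y_{i+1} − x_{i+1}·y_i), indices taken mod 6.
Σ = (-28) + (0) + (-17) + (-15) + (-33) + (-15) = -108
Signed area = Σ/2 = -54 (negative ⇒ clockwise traversal).

-54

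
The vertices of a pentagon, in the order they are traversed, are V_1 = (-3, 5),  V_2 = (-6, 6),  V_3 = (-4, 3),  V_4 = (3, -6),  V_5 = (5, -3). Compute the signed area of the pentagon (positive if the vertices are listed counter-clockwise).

Cross-terms: 12, 6, 15, 21, 16  ⇒  Σ = 70
Signed area = Σ/2 = 35 (positive ⇒ counter-clockwise traversal).

35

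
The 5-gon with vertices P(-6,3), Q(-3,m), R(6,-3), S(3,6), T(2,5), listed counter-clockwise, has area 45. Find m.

1

The doubled signed area Σ (x_i y_{i+1} − x_{i+1} y_i) is linear in m.
With m=0 it equals 102; the coefficient of m is -12 (from the two edges through Q).
So -12·m + 102 = 2·45 = 90 ⇒ m = 1.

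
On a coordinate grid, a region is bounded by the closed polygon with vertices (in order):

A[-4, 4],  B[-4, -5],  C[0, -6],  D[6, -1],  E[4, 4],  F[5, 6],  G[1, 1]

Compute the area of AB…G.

Σ = (36) + (24) + (36) + (28) + (4) + (-1) + (8) = 135
Area = |Σ|/2 = 67.5.

67.5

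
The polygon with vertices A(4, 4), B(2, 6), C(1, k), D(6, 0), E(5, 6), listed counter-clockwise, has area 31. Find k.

-5

Write out the shoelace sum; only the two edges meeting at C involve k:
2·Area = [(2·k − 1·6) + (1·0 − 6·k)] + 48
       = -4·k + 42 = 62
⇒ k = -5.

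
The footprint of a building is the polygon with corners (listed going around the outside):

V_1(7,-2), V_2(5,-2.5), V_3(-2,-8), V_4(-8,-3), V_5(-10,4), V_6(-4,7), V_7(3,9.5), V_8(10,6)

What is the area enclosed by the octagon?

Apply the shoelace formula: 2A = Σ (x_i·y_{i+1} − x_{i+1}·y_i), indices taken mod 8.
Σ = (-7.5) + (-45) + (-58) + (-62) + (-54) + (-59) + (-77) + (-62) = -424.5
Area = |Σ|/2 = 212.25.

212.25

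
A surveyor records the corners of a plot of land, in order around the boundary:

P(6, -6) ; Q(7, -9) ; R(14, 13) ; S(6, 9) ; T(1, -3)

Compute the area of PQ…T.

Apply the shoelace formula: 2A = Σ (x_i·y_{i+1} − x_{i+1}·y_i), indices taken mod 5.
Cross-terms: -12, 217, 48, -27, 12  ⇒  Σ = 238
Area = |Σ|/2 = 119.

119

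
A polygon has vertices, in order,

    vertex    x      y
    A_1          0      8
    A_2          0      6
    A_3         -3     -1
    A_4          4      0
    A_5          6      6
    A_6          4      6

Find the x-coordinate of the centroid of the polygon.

73/45

Apply the shoelace (surveyor's) formula. First the cross-terms c_i = x_i·y_{i+1} − x_{i+1}·y_i:
  0, 18, 4, 24, 12, 32  ⇒  2A = 90, A = 45.
Then Σ (x_i + x_{i+1})·c_i = 438, so x̄ = 438 / (6·45) = 73/45.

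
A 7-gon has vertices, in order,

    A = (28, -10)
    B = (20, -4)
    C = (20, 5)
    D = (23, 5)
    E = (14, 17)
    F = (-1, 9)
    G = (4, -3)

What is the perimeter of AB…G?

92

|AB| = √((-8)² + (6)²) = √100 = 10
|BC| = √((0)² + (9)²) = √81 = 9
|CD| = √((3)² + (0)²) = √9 = 3
|DE| = √((-9)² + (12)²) = √225 = 15
|EF| = √((-15)² + (-8)²) = √289 = 17
|FG| = √((5)² + (-12)²) = √169 = 13
|GA| = √((24)² + (-7)²) = √625 = 25
Perimeter = 10 + 9 + 3 + 15 + 17 + 13 + 25 = 92.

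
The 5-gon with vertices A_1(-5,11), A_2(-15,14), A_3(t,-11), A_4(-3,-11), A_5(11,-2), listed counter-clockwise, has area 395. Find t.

Write out the shoelace sum; only the two edges meeting at A_3 involve t:
2·Area = [((-15)·(-11) − t·14) + (t·(-11) − (-3)·(-11))] + 333
       = -25·t + 465 = 790
⇒ t = -13.

-13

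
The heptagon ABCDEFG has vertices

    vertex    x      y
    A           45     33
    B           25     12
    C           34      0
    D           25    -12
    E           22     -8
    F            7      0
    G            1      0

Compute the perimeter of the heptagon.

142

|AB| = √((-20)² + (-21)²) = √841 = 29
|BC| = √((9)² + (-12)²) = √225 = 15
|CD| = √((-9)² + (-12)²) = √225 = 15
|DE| = √((-3)² + (4)²) = √25 = 5
|EF| = √((-15)² + (8)²) = √289 = 17
|FG| = √((-6)² + (0)²) = √36 = 6
|GA| = √((44)² + (33)²) = √3025 = 55
Perimeter = 29 + 15 + 15 + 5 + 17 + 6 + 55 = 142.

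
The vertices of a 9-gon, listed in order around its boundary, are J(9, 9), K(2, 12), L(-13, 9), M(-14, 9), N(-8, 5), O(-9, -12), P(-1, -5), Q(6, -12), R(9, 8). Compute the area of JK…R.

328

Cross-terms: 90, 174, 9, 2, 141, 33, 42, 156, 9  ⇒  Σ = 656
Area = |Σ|/2 = 328.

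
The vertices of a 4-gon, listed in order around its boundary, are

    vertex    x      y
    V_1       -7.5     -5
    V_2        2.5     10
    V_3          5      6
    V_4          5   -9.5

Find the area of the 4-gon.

Σ = (-62.5) + (-35) + (-77.5) + (-96.25) = -271.25
Area = |Σ|/2 = 135.625.

135.625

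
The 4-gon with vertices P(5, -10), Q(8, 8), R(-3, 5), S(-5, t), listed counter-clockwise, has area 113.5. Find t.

The doubled signed area Σ (x_i y_{i+1} − x_{i+1} y_i) is linear in t.
With t=0 it equals 259; the coefficient of t is -8 (from the two edges through S).
So -8·t + 259 = 2·113.5 = 227 ⇒ t = 4.

4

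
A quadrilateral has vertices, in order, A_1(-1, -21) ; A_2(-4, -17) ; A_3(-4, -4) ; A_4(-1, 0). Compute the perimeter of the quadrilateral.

44

|A_1A_2| = √((-3)² + (4)²) = √25 = 5
|A_2A_3| = √((0)² + (13)²) = √169 = 13
|A_3A_4| = √((3)² + (4)²) = √25 = 5
|A_4A_1| = √((0)² + (-21)²) = √441 = 21
Perimeter = 5 + 13 + 5 + 21 = 44.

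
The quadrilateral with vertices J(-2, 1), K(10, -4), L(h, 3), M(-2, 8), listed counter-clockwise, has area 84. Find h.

10

The doubled signed area Σ (x_i y_{i+1} − x_{i+1} y_i) is linear in h.
With h=0 it equals 48; the coefficient of h is 12 (from the two edges through L).
So 12·h + 48 = 2·84 = 168 ⇒ h = 10.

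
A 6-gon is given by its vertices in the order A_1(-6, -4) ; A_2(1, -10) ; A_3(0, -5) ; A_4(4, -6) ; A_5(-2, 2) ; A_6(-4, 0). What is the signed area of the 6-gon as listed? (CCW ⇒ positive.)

A_1→A_2: (-6)(-10) − (1)(-4) = 64
A_2→A_3: (1)(-5) − (0)(-10) = -5
A_3→A_4: (0)(-6) − (4)(-5) = 20
A_4→A_5: (4)(2) − (-2)(-6) = -4
A_5→A_6: (-2)(0) − (-4)(2) = 8
A_6→A_1: (-4)(-4) − (-6)(0) = 16
Σ = 99
Signed area = Σ/2 = 49.5 (positive ⇒ counter-clockwise traversal).

49.5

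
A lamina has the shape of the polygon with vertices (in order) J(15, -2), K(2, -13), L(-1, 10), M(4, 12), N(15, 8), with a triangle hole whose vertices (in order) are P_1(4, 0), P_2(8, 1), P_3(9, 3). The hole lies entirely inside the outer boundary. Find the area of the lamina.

Outer boundary:
Apply the shoelace formula: 2A = Σ (x_i·y_{i+1} − x_{i+1}·y_i), indices taken mod 5.
Cross-terms: -191, 7, -52, -148, -150  ⇒  Σ = -534
Area = |Σ|/2 = 267.
Hole:
Cross-terms: 4, 15, -12  ⇒  Σ = 7
Area = |Σ|/2 = 3.5.
Net area = 267 − 3.5 = 263.5.

263.5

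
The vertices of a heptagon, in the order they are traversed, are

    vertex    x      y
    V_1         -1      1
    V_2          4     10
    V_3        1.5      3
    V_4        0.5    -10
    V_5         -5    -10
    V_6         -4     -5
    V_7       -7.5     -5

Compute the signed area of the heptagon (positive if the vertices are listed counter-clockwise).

Apply the surveyor's formula: 2A = Σ (x_i·y_{i+1} − x_{i+1}·y_i), indices taken mod 7.
Σ = (-14) + (-3) + (-16.5) + (-55) + (-15) + (-17.5) + (-12.5) = -133.5
Signed area = Σ/2 = -66.75 (negative ⇒ clockwise traversal).

-66.75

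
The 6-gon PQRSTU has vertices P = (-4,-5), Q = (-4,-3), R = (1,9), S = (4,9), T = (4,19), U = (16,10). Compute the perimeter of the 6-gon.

68

|PQ| = √((0)² + (2)²) = √4 = 2
|QR| = √((5)² + (12)²) = √169 = 13
|RS| = √((3)² + (0)²) = √9 = 3
|ST| = √((0)² + (10)²) = √100 = 10
|TU| = √((12)² + (-9)²) = √225 = 15
|UP| = √((-20)² + (-15)²) = √625 = 25
Perimeter = 2 + 13 + 3 + 10 + 15 + 25 = 68.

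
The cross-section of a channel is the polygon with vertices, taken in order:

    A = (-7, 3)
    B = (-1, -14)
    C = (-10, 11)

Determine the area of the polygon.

1.5

Apply the shoelace (surveyor's) formula: 2A = Σ (x_i·y_{i+1} − x_{i+1}·y_i), indices taken mod 3.
Σ = (101) + (-151) + (47) = -3
Area = |Σ|/2 = 1.5.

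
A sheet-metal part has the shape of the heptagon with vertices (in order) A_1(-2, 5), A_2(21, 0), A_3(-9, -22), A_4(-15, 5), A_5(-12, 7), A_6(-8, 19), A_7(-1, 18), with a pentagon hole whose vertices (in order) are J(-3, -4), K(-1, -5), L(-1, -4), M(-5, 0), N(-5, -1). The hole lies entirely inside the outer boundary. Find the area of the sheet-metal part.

Outer boundary:
Apply the shoelace formula: 2A = Σ (x_i·y_{i+1} − x_{i+1}·y_i), indices taken mod 7.
Cross-terms: -105, -462, -375, -45, -172, -125, 31  ⇒  Σ = -1253
Area = |Σ|/2 = 626.5.
Hole:
Apply Gauss's area formula: 2A = Σ (x_i·y_{i+1} − x_{i+1}·y_i), indices taken mod 5.
Σ = (11) + (-1) + (-20) + (5) + (17) = 12
Area = |Σ|/2 = 6.
Net area = 626.5 − 6 = 620.5.

620.5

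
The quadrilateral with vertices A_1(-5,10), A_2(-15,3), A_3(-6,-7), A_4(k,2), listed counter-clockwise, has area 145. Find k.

The doubled signed area Σ (x_i y_{i+1} − x_{i+1} y_i) is linear in k.
With k=0 it equals 256; the coefficient of k is 17 (from the two edges through A_4).
So 17·k + 256 = 2·145 = 290 ⇒ k = 2.

2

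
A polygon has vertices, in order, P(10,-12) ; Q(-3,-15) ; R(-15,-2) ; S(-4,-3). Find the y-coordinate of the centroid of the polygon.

Apply the shoelace (surveyor's) formula. First the cross-terms c_i = x_i·y_{i+1} − x_{i+1}·y_i:
  -186, -219, 37, 78  ⇒  2A = -290, A = -145.
Then Σ (y_i + y_{i+1})·c_i = 7390, so ȳ = 7390 / (6·(-145)) = -739/87.

-739/87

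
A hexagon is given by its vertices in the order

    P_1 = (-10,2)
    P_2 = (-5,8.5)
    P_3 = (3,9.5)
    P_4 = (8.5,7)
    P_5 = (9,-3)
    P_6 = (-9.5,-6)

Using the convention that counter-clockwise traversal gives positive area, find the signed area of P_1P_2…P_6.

-228.875

Apply Gauss's area formula: 2A = Σ (x_i·y_{i+1} − x_{i+1}·y_i), indices taken mod 6.
Σ = (-75) + (-73) + (-59.75) + (-88.5) + (-82.5) + (-79) = -457.75
Signed area = Σ/2 = -228.875 (negative ⇒ clockwise traversal).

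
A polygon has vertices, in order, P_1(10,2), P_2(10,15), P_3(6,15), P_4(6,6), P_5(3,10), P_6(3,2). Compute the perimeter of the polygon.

46

|P_1P_2| = √((0)² + (13)²) = √169 = 13
|P_2P_3| = √((-4)² + (0)²) = √16 = 4
|P_3P_4| = √((0)² + (-9)²) = √81 = 9
|P_4P_5| = √((-3)² + (4)²) = √25 = 5
|P_5P_6| = √((0)² + (-8)²) = √64 = 8
|P_6P_1| = √((7)² + (0)²) = √49 = 7
Perimeter = 13 + 4 + 9 + 5 + 8 + 7 = 46.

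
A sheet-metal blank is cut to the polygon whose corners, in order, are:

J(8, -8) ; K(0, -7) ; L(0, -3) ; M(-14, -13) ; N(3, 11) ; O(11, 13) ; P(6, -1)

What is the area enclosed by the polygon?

212

Apply Gauss's area formula: 2A = Σ (x_i·y_{i+1} − x_{i+1}·y_i), indices taken mod 7.
J→K: (8)(-7) − (0)(-8) = -56
K→L: (0)(-3) − (0)(-7) = 0
L→M: (0)(-13) − (-14)(-3) = -42
M→N: (-14)(11) − (3)(-13) = -115
N→O: (3)(13) − (11)(11) = -82
O→P: (11)(-1) − (6)(13) = -89
P→J: (6)(-8) − (8)(-1) = -40
Σ = -424
Area = |Σ|/2 = 212.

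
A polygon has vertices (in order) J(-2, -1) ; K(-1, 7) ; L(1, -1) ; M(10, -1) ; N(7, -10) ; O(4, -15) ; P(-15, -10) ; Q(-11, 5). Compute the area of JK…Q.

299.5

J→K: (-2)(7) − (-1)(-1) = -15
K→L: (-1)(-1) − (1)(7) = -6
L→M: (1)(-1) − (10)(-1) = 9
M→N: (10)(-10) − (7)(-1) = -93
N→O: (7)(-15) − (4)(-10) = -65
O→P: (4)(-10) − (-15)(-15) = -265
P→Q: (-15)(5) − (-11)(-10) = -185
Q→J: (-11)(-1) − (-2)(5) = 21
Σ = -599
Area = |Σ|/2 = 299.5.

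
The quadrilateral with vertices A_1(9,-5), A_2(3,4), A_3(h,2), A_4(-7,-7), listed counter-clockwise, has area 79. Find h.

The doubled signed area Σ (x_i y_{i+1} − x_{i+1} y_i) is linear in h.
With h=0 it equals 169; the coefficient of h is -11 (from the two edges through A_3).
So -11·h + 169 = 2·79 = 158 ⇒ h = 1.

1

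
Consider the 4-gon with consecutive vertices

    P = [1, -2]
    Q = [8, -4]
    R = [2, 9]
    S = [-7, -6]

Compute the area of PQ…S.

Apply the shoelace (surveyor's) formula: 2A = Σ (x_i·y_{i+1} − x_{i+1}·y_i), indices taken mod 4.
Σ = (12) + (80) + (51) + (20) = 163
Area = |Σ|/2 = 81.5.

81.5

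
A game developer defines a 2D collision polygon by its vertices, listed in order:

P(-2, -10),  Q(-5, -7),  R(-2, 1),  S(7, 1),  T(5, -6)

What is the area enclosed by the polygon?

86.5

Apply the surveyor's formula: 2A = Σ (x_i·y_{i+1} − x_{i+1}·y_i), indices taken mod 5.
Σ = (-36) + (-19) + (-9) + (-47) + (-62) = -173
Area = |Σ|/2 = 86.5.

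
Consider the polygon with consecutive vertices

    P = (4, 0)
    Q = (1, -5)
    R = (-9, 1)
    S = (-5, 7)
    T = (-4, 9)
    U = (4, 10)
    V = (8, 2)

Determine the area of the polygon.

147.5

Σ = (-20) + (-44) + (-58) + (-17) + (-76) + (-72) + (-8) = -295
Area = |Σ|/2 = 147.5.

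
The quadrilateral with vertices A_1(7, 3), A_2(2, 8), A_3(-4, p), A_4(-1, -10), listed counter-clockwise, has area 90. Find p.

Write out the shoelace sum; only the two edges meeting at A_3 involve p:
2·Area = [(2·p − (-4)·8) + ((-4)·(-10) − (-1)·p)] + 117
       = 3·p + 189 = 180
⇒ p = -3.

-3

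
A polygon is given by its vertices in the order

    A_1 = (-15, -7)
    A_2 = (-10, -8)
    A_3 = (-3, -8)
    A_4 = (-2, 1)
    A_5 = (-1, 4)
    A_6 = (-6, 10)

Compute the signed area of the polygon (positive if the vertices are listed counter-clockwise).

Apply the shoelace (surveyor's) formula: 2A = Σ (x_i·y_{i+1} − x_{i+1}·y_i), indices taken mod 6.
Cross-terms: 50, 56, -19, -7, 14, 192  ⇒  Σ = 286
Signed area = Σ/2 = 143 (positive ⇒ counter-clockwise traversal).

143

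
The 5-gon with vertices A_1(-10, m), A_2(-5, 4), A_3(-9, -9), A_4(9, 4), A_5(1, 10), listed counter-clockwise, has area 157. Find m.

7

The doubled signed area Σ (x_i y_{i+1} − x_{i+1} y_i) is linear in m.
With m=0 it equals 272; the coefficient of m is 6 (from the two edges through A_1).
So 6·m + 272 = 2·157 = 314 ⇒ m = 7.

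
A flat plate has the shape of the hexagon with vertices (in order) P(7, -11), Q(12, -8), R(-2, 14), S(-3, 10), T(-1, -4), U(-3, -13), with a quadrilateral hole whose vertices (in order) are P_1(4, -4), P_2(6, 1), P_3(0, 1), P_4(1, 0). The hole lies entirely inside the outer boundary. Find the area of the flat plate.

184

Outer boundary:
Apply Gauss's area formula: 2A = Σ (x_i·y_{i+1} − x_{i+1}·y_i), indices taken mod 6.
Cross-terms: 76, 152, 22, 22, 1, 124  ⇒  Σ = 397
Area = |Σ|/2 = 198.5.
Hole:
Apply the surveyor's formula: 2A = Σ (x_i·y_{i+1} − x_{i+1}·y_i), indices taken mod 4.
Cross-terms: 28, 6, -1, -4  ⇒  Σ = 29
Area = |Σ|/2 = 14.5.
Net area = 198.5 − 14.5 = 184.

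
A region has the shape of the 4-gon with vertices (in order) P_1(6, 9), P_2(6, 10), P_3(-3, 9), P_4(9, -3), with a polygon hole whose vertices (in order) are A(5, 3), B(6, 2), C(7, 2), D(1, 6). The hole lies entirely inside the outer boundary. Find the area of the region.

57

Outer boundary:
Cross-terms: 6, 84, -72, 99  ⇒  Σ = 117
Area = |Σ|/2 = 58.5.
Hole:
Σ = (-8) + (-2) + (40) + (-27) = 3
Area = |Σ|/2 = 1.5.
Net area = 58.5 − 1.5 = 57.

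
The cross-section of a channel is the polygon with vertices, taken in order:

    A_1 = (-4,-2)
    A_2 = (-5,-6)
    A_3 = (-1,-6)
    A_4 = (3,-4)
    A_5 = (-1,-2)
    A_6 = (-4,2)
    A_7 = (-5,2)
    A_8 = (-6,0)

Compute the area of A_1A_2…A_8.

33

Apply the surveyor's formula: 2A = Σ (x_i·y_{i+1} − x_{i+1}·y_i), indices taken mod 8.
Cross-terms: 14, 24, 22, -10, -10, 2, 12, 12  ⇒  Σ = 66
Area = |Σ|/2 = 33.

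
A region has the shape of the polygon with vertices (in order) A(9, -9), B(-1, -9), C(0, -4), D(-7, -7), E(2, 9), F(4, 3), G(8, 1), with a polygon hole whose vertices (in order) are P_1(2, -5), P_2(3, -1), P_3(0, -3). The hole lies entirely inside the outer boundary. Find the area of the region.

Outer boundary:
Apply Gauss's area formula: 2A = Σ (x_i·y_{i+1} − x_{i+1}·y_i), indices taken mod 7.
A→B: (9)(-9) − (-1)(-9) = -90
B→C: (-1)(-4) − (0)(-9) = 4
C→D: (0)(-7) − (-7)(-4) = -28
D→E: (-7)(9) − (2)(-7) = -49
E→F: (2)(3) − (4)(9) = -30
F→G: (4)(1) − (8)(3) = -20
G→A: (8)(-9) − (9)(1) = -81
Σ = -294
Area = |Σ|/2 = 147.
Hole:
Apply the surveyor's formula: 2A = Σ (x_i·y_{i+1} − x_{i+1}·y_i), indices taken mod 3.
Σ = (13) + (-9) + (6) = 10
Area = |Σ|/2 = 5.
Net area = 147 − 5 = 142.

142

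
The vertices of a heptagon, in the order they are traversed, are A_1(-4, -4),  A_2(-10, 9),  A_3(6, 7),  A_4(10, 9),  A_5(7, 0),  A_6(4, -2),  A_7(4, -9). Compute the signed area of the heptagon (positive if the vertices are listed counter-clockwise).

-186.5

Cross-terms: -76, -124, -16, -63, -14, -28, -52  ⇒  Σ = -373
Signed area = Σ/2 = -186.5 (negative ⇒ clockwise traversal).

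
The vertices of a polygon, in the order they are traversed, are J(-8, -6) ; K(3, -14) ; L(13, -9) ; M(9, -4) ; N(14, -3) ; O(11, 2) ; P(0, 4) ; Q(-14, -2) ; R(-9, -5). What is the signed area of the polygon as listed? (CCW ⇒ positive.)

285

Σ = (130) + (155) + (29) + (29) + (61) + (44) + (56) + (52) + (14) = 570
Signed area = Σ/2 = 285 (positive ⇒ counter-clockwise traversal).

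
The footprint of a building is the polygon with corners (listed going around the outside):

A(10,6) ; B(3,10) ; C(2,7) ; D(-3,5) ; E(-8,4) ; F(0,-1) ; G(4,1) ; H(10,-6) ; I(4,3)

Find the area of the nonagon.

84

A→B: (10)(10) − (3)(6) = 82
B→C: (3)(7) − (2)(10) = 1
C→D: (2)(5) − (-3)(7) = 31
D→E: (-3)(4) − (-8)(5) = 28
E→F: (-8)(-1) − (0)(4) = 8
F→G: (0)(1) − (4)(-1) = 4
G→H: (4)(-6) − (10)(1) = -34
H→I: (10)(3) − (4)(-6) = 54
I→A: (4)(6) − (10)(3) = -6
Σ = 168
Area = |Σ|/2 = 84.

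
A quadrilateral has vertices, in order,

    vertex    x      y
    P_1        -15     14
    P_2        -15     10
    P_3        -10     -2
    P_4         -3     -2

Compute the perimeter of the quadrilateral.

|P_1P_2| = √((0)² + (-4)²) = √16 = 4
|P_2P_3| = √((5)² + (-12)²) = √169 = 13
|P_3P_4| = √((7)² + (0)²) = √49 = 7
|P_4P_1| = √((-12)² + (16)²) = √400 = 20
Perimeter = 4 + 13 + 7 + 20 = 44.

44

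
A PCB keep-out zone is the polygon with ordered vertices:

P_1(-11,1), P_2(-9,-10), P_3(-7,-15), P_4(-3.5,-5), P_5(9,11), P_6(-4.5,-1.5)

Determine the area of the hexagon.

94

Apply Gauss's area formula: 2A = Σ (x_i·y_{i+1} − x_{i+1}·y_i), indices taken mod 6.
Σ = (119) + (65) + (-17.5) + (6.5) + (36) + (-21) = 188
Area = |Σ|/2 = 94.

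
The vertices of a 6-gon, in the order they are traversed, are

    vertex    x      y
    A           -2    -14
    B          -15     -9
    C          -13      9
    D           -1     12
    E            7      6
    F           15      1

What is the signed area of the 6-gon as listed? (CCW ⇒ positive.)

Σ = (-192) + (-252) + (-147) + (-90) + (-83) + (-208) = -972
Signed area = Σ/2 = -486 (negative ⇒ clockwise traversal).

-486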